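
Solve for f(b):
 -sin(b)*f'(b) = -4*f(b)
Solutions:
 f(b) = C1*(cos(b)^2 - 2*cos(b) + 1)/(cos(b)^2 + 2*cos(b) + 1)


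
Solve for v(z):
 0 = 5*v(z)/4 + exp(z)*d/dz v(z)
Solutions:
 v(z) = C1*exp(5*exp(-z)/4)


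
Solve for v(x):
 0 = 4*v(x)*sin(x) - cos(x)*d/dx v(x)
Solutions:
 v(x) = C1/cos(x)^4


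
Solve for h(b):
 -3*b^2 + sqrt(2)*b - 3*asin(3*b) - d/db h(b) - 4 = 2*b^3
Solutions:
 h(b) = C1 - b^4/2 - b^3 + sqrt(2)*b^2/2 - 3*b*asin(3*b) - 4*b - sqrt(1 - 9*b^2)


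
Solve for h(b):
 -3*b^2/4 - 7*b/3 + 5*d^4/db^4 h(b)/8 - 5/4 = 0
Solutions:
 h(b) = C1 + C2*b + C3*b^2 + C4*b^3 + b^6/300 + 7*b^5/225 + b^4/12


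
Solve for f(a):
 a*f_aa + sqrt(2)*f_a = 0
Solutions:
 f(a) = C1 + C2*a^(1 - sqrt(2))


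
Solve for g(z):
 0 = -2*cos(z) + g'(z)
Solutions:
 g(z) = C1 + 2*sin(z)


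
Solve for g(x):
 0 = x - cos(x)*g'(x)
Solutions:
 g(x) = C1 + Integral(x/cos(x), x)


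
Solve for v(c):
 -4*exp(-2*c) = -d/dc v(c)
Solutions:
 v(c) = C1 - 2*exp(-2*c)


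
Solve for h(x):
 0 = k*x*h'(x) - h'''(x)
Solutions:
 h(x) = C1 + Integral(C2*airyai(k^(1/3)*x) + C3*airybi(k^(1/3)*x), x)


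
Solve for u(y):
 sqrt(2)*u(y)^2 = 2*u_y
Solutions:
 u(y) = -2/(C1 + sqrt(2)*y)


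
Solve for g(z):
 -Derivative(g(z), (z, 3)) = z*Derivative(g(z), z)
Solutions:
 g(z) = C1 + Integral(C2*airyai(-z) + C3*airybi(-z), z)


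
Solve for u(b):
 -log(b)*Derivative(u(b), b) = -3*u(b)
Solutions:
 u(b) = C1*exp(3*li(b))


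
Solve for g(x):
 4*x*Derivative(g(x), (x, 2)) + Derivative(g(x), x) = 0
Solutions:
 g(x) = C1 + C2*x^(3/4)


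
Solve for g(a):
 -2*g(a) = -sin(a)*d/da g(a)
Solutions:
 g(a) = C1*(cos(a) - 1)/(cos(a) + 1)


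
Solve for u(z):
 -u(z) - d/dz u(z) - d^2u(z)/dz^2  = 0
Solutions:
 u(z) = (C1*sin(sqrt(3)*z/2) + C2*cos(sqrt(3)*z/2))*exp(-z/2)


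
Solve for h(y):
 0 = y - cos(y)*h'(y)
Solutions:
 h(y) = C1 + Integral(y/cos(y), y)


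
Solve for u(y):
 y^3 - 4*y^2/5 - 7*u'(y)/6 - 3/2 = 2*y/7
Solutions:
 u(y) = C1 + 3*y^4/14 - 8*y^3/35 - 6*y^2/49 - 9*y/7


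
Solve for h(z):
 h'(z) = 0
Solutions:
 h(z) = C1


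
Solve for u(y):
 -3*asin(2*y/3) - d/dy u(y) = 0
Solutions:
 u(y) = C1 - 3*y*asin(2*y/3) - 3*sqrt(9 - 4*y^2)/2


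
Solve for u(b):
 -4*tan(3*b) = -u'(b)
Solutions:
 u(b) = C1 - 4*log(cos(3*b))/3


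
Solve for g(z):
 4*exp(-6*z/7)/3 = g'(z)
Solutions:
 g(z) = C1 - 14*exp(-6*z/7)/9


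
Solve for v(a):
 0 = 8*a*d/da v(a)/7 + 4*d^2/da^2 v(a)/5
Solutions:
 v(a) = C1 + C2*erf(sqrt(35)*a/7)


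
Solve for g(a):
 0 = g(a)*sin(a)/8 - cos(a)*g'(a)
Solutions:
 g(a) = C1/cos(a)^(1/8)


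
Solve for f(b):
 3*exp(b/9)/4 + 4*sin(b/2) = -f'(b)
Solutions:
 f(b) = C1 - 27*exp(b/9)/4 + 8*cos(b/2)


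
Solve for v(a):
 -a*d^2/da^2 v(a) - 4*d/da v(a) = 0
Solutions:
 v(a) = C1 + C2/a^3


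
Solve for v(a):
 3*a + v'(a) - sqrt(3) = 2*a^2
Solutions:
 v(a) = C1 + 2*a^3/3 - 3*a^2/2 + sqrt(3)*a


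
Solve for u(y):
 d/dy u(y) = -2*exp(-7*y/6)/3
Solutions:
 u(y) = C1 + 4*exp(-7*y/6)/7


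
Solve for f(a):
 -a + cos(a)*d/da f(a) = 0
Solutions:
 f(a) = C1 + Integral(a/cos(a), a)


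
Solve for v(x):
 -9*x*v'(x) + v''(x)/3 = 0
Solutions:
 v(x) = C1 + C2*erfi(3*sqrt(6)*x/2)


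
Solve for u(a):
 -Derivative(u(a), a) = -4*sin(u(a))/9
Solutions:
 -4*a/9 + log(cos(u(a)) - 1)/2 - log(cos(u(a)) + 1)/2 = C1


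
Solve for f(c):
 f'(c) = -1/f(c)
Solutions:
 f(c) = -sqrt(C1 - 2*c)
 f(c) = sqrt(C1 - 2*c)


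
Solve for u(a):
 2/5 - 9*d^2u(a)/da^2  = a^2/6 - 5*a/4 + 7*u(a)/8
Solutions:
 u(a) = C1*sin(sqrt(14)*a/12) + C2*cos(sqrt(14)*a/12) - 4*a^2/21 + 10*a/7 + 1072/245


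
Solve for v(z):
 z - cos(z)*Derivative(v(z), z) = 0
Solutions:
 v(z) = C1 + Integral(z/cos(z), z)


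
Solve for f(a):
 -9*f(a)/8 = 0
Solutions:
 f(a) = 0


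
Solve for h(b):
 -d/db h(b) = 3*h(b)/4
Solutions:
 h(b) = C1*exp(-3*b/4)


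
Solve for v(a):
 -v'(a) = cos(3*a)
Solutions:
 v(a) = C1 - sin(3*a)/3


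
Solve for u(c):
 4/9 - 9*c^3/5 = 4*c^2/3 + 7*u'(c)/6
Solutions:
 u(c) = C1 - 27*c^4/70 - 8*c^3/21 + 8*c/21


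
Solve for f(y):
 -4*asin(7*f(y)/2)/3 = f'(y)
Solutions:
 Integral(1/asin(7*_y/2), (_y, f(y))) = C1 - 4*y/3


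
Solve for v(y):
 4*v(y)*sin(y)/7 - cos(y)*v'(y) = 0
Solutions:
 v(y) = C1/cos(y)^(4/7)


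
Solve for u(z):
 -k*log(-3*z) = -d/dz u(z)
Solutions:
 u(z) = C1 + k*z*log(-z) + k*z*(-1 + log(3))


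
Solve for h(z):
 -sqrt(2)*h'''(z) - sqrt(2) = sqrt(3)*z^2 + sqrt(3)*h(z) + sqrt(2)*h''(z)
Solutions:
 h(z) = C1*exp(z*(-2 + (1 + 27*sqrt(6)/4 + sqrt(-4 + (4 + 27*sqrt(6))^2/4)/2)^(-1/3) + (1 + 27*sqrt(6)/4 + sqrt(-4 + (4 + 27*sqrt(6))^2/4)/2)^(1/3))/6)*sin(sqrt(3)*z*(-(1 + 27*sqrt(6)/4 + sqrt(-4 + (2 + 27*sqrt(6)/2)^2)/2)^(1/3) + (1 + 27*sqrt(6)/4 + sqrt(-4 + (2 + 27*sqrt(6)/2)^2)/2)^(-1/3))/6) + C2*exp(z*(-2 + (1 + 27*sqrt(6)/4 + sqrt(-4 + (4 + 27*sqrt(6))^2/4)/2)^(-1/3) + (1 + 27*sqrt(6)/4 + sqrt(-4 + (4 + 27*sqrt(6))^2/4)/2)^(1/3))/6)*cos(sqrt(3)*z*(-(1 + 27*sqrt(6)/4 + sqrt(-4 + (2 + 27*sqrt(6)/2)^2)/2)^(1/3) + (1 + 27*sqrt(6)/4 + sqrt(-4 + (2 + 27*sqrt(6)/2)^2)/2)^(-1/3))/6) + C3*exp(-z*((1 + 27*sqrt(6)/4 + sqrt(-4 + (4 + 27*sqrt(6))^2/4)/2)^(-1/3) + 1 + (1 + 27*sqrt(6)/4 + sqrt(-4 + (4 + 27*sqrt(6))^2/4)/2)^(1/3))/3) - z^2 + sqrt(6)/3


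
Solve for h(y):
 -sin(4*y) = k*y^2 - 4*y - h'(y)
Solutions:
 h(y) = C1 + k*y^3/3 - 2*y^2 - cos(4*y)/4


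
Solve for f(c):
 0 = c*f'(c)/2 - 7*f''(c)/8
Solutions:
 f(c) = C1 + C2*erfi(sqrt(14)*c/7)


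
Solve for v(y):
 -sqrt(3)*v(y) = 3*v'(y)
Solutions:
 v(y) = C1*exp(-sqrt(3)*y/3)


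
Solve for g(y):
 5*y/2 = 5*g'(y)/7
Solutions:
 g(y) = C1 + 7*y^2/4


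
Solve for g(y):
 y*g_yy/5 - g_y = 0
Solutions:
 g(y) = C1 + C2*y^6


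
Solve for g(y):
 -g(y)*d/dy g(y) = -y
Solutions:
 g(y) = -sqrt(C1 + y^2)
 g(y) = sqrt(C1 + y^2)


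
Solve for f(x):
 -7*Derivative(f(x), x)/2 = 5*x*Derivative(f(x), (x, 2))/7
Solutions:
 f(x) = C1 + C2/x^(39/10)


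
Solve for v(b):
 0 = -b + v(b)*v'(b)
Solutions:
 v(b) = -sqrt(C1 + b^2)
 v(b) = sqrt(C1 + b^2)


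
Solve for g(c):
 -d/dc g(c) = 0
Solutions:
 g(c) = C1


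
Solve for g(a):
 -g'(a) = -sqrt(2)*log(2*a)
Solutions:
 g(a) = C1 + sqrt(2)*a*log(a) - sqrt(2)*a + sqrt(2)*a*log(2)


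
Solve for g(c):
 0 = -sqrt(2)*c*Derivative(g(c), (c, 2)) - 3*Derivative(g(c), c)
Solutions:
 g(c) = C1 + C2*c^(1 - 3*sqrt(2)/2)


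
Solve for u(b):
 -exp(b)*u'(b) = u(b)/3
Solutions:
 u(b) = C1*exp(exp(-b)/3)


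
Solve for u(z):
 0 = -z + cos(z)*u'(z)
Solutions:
 u(z) = C1 + Integral(z/cos(z), z)


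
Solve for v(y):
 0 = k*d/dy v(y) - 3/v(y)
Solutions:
 v(y) = -sqrt(C1 + 6*y/k)
 v(y) = sqrt(C1 + 6*y/k)


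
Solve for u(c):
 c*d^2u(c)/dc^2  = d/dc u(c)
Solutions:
 u(c) = C1 + C2*c^2


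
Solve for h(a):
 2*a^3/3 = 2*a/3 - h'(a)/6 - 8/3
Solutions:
 h(a) = C1 - a^4 + 2*a^2 - 16*a


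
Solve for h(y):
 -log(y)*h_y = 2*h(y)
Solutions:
 h(y) = C1*exp(-2*li(y))


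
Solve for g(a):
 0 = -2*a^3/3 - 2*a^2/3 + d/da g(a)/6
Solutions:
 g(a) = C1 + a^4 + 4*a^3/3


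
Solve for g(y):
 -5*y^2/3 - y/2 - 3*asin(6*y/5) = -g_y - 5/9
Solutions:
 g(y) = C1 + 5*y^3/9 + y^2/4 + 3*y*asin(6*y/5) - 5*y/9 + sqrt(25 - 36*y^2)/2


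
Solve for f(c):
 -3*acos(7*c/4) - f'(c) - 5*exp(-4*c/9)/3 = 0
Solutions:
 f(c) = C1 - 3*c*acos(7*c/4) + 3*sqrt(16 - 49*c^2)/7 + 15*exp(-4*c/9)/4


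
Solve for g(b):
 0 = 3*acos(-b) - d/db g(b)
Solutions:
 g(b) = C1 + 3*b*acos(-b) + 3*sqrt(1 - b^2)


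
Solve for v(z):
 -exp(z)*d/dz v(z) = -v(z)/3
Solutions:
 v(z) = C1*exp(-exp(-z)/3)


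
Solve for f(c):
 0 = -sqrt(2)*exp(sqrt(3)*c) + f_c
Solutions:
 f(c) = C1 + sqrt(6)*exp(sqrt(3)*c)/3


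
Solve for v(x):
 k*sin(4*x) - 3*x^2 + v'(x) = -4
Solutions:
 v(x) = C1 + k*cos(4*x)/4 + x^3 - 4*x


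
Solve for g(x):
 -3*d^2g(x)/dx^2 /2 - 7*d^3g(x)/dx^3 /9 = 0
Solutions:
 g(x) = C1 + C2*x + C3*exp(-27*x/14)


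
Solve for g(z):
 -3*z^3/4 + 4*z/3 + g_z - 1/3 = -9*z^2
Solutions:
 g(z) = C1 + 3*z^4/16 - 3*z^3 - 2*z^2/3 + z/3


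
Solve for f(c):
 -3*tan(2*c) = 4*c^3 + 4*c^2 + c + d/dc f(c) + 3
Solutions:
 f(c) = C1 - c^4 - 4*c^3/3 - c^2/2 - 3*c + 3*log(cos(2*c))/2


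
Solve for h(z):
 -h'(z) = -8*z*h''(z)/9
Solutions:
 h(z) = C1 + C2*z^(17/8)


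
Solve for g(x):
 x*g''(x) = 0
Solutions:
 g(x) = C1 + C2*x


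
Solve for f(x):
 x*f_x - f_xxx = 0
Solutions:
 f(x) = C1 + Integral(C2*airyai(x) + C3*airybi(x), x)


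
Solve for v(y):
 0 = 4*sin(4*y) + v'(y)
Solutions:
 v(y) = C1 + cos(4*y)


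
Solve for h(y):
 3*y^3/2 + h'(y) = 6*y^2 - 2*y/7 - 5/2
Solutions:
 h(y) = C1 - 3*y^4/8 + 2*y^3 - y^2/7 - 5*y/2


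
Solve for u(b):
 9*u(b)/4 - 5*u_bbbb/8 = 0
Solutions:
 u(b) = C1*exp(-2^(1/4)*sqrt(3)*5^(3/4)*b/5) + C2*exp(2^(1/4)*sqrt(3)*5^(3/4)*b/5) + C3*sin(2^(1/4)*sqrt(3)*5^(3/4)*b/5) + C4*cos(2^(1/4)*sqrt(3)*5^(3/4)*b/5)


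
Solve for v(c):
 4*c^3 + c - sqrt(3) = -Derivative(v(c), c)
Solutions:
 v(c) = C1 - c^4 - c^2/2 + sqrt(3)*c


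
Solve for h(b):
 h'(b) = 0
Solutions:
 h(b) = C1


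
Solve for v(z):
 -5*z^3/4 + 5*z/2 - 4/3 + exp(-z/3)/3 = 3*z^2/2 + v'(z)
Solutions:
 v(z) = C1 - 5*z^4/16 - z^3/2 + 5*z^2/4 - 4*z/3 - 1/exp(z)^(1/3)


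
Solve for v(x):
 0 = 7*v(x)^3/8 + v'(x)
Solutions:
 v(x) = -2*sqrt(-1/(C1 - 7*x))
 v(x) = 2*sqrt(-1/(C1 - 7*x))


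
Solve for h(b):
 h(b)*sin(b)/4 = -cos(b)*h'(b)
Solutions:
 h(b) = C1*cos(b)^(1/4)


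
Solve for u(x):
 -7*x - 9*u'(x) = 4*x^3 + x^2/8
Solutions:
 u(x) = C1 - x^4/9 - x^3/216 - 7*x^2/18


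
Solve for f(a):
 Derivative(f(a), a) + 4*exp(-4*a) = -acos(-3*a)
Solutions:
 f(a) = C1 - a*acos(-3*a) - sqrt(1 - 9*a^2)/3 + exp(-4*a)


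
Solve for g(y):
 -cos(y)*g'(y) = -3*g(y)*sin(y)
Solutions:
 g(y) = C1/cos(y)^3


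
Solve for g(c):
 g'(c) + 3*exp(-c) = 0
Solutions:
 g(c) = C1 + 3*exp(-c)


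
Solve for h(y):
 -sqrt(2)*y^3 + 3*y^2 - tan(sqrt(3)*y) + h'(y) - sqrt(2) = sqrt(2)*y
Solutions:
 h(y) = C1 + sqrt(2)*y^4/4 - y^3 + sqrt(2)*y^2/2 + sqrt(2)*y - sqrt(3)*log(cos(sqrt(3)*y))/3


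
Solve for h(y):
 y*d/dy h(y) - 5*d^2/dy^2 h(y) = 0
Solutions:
 h(y) = C1 + C2*erfi(sqrt(10)*y/10)


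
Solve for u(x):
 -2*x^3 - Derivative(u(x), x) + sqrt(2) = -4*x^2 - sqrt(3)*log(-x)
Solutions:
 u(x) = C1 - x^4/2 + 4*x^3/3 + sqrt(3)*x*log(-x) + x*(-sqrt(3) + sqrt(2))


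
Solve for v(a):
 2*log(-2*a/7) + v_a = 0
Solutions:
 v(a) = C1 - 2*a*log(-a) + 2*a*(-log(2) + 1 + log(7))


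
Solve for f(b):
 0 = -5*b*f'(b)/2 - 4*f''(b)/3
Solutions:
 f(b) = C1 + C2*erf(sqrt(15)*b/4)


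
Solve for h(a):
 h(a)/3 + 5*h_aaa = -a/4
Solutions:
 h(a) = C3*exp(-15^(2/3)*a/15) - 3*a/4 + (C1*sin(3^(1/6)*5^(2/3)*a/10) + C2*cos(3^(1/6)*5^(2/3)*a/10))*exp(15^(2/3)*a/30)


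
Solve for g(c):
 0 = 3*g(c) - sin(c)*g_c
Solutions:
 g(c) = C1*(cos(c) - 1)^(3/2)/(cos(c) + 1)^(3/2)


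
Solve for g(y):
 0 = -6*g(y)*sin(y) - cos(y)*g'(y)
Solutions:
 g(y) = C1*cos(y)^6


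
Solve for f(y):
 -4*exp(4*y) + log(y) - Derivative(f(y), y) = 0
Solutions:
 f(y) = C1 + y*log(y) - y - exp(4*y)


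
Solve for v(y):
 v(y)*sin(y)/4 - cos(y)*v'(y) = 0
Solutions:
 v(y) = C1/cos(y)^(1/4)


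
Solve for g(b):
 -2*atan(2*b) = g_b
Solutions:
 g(b) = C1 - 2*b*atan(2*b) + log(4*b^2 + 1)/2


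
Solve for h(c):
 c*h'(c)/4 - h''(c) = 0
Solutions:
 h(c) = C1 + C2*erfi(sqrt(2)*c/4)


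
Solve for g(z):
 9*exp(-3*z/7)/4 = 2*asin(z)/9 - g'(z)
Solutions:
 g(z) = C1 + 2*z*asin(z)/9 + 2*sqrt(1 - z^2)/9 + 21*exp(-3*z/7)/4


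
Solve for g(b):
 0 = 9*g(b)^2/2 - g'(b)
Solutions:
 g(b) = -2/(C1 + 9*b)


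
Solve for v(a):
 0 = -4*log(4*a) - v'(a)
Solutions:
 v(a) = C1 - 4*a*log(a) - a*log(256) + 4*a


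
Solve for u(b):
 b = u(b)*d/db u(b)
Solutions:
 u(b) = -sqrt(C1 + b^2)
 u(b) = sqrt(C1 + b^2)


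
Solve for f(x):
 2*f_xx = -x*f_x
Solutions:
 f(x) = C1 + C2*erf(x/2)


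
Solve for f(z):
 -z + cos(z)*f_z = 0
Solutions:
 f(z) = C1 + Integral(z/cos(z), z)


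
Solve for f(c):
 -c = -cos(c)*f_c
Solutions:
 f(c) = C1 + Integral(c/cos(c), c)


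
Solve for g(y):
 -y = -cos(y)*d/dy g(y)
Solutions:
 g(y) = C1 + Integral(y/cos(y), y)


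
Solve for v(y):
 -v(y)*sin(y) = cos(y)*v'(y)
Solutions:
 v(y) = C1*cos(y)


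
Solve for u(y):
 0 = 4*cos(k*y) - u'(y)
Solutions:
 u(y) = C1 + 4*sin(k*y)/k


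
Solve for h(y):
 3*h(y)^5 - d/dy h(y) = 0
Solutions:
 h(y) = -(-1/(C1 + 12*y))^(1/4)
 h(y) = (-1/(C1 + 12*y))^(1/4)
 h(y) = -I*(-1/(C1 + 12*y))^(1/4)
 h(y) = I*(-1/(C1 + 12*y))^(1/4)


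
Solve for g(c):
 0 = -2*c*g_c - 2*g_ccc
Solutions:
 g(c) = C1 + Integral(C2*airyai(-c) + C3*airybi(-c), c)


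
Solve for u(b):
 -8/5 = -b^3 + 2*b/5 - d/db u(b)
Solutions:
 u(b) = C1 - b^4/4 + b^2/5 + 8*b/5


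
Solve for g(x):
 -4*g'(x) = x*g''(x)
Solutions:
 g(x) = C1 + C2/x^3


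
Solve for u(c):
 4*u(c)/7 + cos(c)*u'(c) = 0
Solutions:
 u(c) = C1*(sin(c) - 1)^(2/7)/(sin(c) + 1)^(2/7)


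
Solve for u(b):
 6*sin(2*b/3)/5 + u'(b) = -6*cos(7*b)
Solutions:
 u(b) = C1 - 6*sin(7*b)/7 + 9*cos(2*b/3)/5


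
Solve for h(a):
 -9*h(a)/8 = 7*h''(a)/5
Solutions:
 h(a) = C1*sin(3*sqrt(70)*a/28) + C2*cos(3*sqrt(70)*a/28)


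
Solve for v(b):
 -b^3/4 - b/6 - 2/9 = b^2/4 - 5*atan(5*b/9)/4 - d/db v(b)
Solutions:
 v(b) = C1 + b^4/16 + b^3/12 + b^2/12 - 5*b*atan(5*b/9)/4 + 2*b/9 + 9*log(25*b^2 + 81)/8


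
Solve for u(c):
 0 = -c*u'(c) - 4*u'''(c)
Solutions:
 u(c) = C1 + Integral(C2*airyai(-2^(1/3)*c/2) + C3*airybi(-2^(1/3)*c/2), c)


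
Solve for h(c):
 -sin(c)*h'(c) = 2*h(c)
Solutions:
 h(c) = C1*(cos(c) + 1)/(cos(c) - 1)


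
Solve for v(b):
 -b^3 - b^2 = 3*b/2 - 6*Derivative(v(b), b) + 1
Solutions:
 v(b) = C1 + b^4/24 + b^3/18 + b^2/8 + b/6


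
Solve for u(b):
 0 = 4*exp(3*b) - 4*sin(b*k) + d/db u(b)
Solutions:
 u(b) = C1 - 4*exp(3*b)/3 - 4*cos(b*k)/k


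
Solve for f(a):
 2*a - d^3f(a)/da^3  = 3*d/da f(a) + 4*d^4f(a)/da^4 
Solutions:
 f(a) = C1 + C4*exp(-a) + a^2/3 + (C2*sin(sqrt(39)*a/8) + C3*cos(sqrt(39)*a/8))*exp(3*a/8)


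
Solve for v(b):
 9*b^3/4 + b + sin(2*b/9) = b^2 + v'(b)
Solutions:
 v(b) = C1 + 9*b^4/16 - b^3/3 + b^2/2 - 9*cos(2*b/9)/2


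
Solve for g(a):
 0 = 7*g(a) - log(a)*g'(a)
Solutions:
 g(a) = C1*exp(7*li(a))


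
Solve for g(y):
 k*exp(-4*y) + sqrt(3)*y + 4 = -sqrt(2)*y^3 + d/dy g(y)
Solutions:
 g(y) = C1 - k*exp(-4*y)/4 + sqrt(2)*y^4/4 + sqrt(3)*y^2/2 + 4*y


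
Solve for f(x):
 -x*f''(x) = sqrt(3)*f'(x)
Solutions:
 f(x) = C1 + C2*x^(1 - sqrt(3))


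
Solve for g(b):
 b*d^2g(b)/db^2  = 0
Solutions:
 g(b) = C1 + C2*b


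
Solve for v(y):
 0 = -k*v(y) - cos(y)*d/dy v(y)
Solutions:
 v(y) = C1*exp(k*(log(sin(y) - 1) - log(sin(y) + 1))/2)


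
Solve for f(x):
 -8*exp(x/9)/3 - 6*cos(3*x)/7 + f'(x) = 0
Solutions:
 f(x) = C1 + 24*exp(x/9) + 2*sin(3*x)/7


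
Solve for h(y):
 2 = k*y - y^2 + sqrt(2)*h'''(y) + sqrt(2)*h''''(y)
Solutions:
 h(y) = C1 + C2*y + C3*y^2 + C4*exp(-y) + sqrt(2)*y^5/120 + sqrt(2)*y^4*(-k - 2)/48 + sqrt(2)*y^3*(k + 4)/12


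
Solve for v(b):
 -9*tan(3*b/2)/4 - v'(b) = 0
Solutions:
 v(b) = C1 + 3*log(cos(3*b/2))/2


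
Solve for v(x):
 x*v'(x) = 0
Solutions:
 v(x) = C1


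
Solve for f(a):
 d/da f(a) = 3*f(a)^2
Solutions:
 f(a) = -1/(C1 + 3*a)


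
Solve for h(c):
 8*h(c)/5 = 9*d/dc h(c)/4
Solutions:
 h(c) = C1*exp(32*c/45)


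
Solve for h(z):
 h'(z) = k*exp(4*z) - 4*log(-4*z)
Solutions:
 h(z) = C1 + k*exp(4*z)/4 - 4*z*log(-z) + 4*z*(1 - 2*log(2))


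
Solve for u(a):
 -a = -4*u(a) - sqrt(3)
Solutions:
 u(a) = a/4 - sqrt(3)/4


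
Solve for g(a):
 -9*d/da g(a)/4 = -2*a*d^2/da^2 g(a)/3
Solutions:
 g(a) = C1 + C2*a^(35/8)


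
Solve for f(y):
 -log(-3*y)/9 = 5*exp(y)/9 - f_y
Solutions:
 f(y) = C1 + y*log(-y)/9 + y*(-1 + log(3))/9 + 5*exp(y)/9


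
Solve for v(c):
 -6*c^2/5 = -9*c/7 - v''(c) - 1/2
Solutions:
 v(c) = C1 + C2*c + c^4/10 - 3*c^3/14 - c^2/4


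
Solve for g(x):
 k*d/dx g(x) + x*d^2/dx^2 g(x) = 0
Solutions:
 g(x) = C1 + x^(1 - re(k))*(C2*sin(log(x)*Abs(im(k))) + C3*cos(log(x)*im(k)))


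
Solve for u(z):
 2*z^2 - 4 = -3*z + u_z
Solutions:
 u(z) = C1 + 2*z^3/3 + 3*z^2/2 - 4*z


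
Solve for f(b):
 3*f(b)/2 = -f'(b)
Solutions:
 f(b) = C1*exp(-3*b/2)


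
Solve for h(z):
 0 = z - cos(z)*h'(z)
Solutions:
 h(z) = C1 + Integral(z/cos(z), z)


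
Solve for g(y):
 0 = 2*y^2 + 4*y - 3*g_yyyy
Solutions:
 g(y) = C1 + C2*y + C3*y^2 + C4*y^3 + y^6/540 + y^5/90


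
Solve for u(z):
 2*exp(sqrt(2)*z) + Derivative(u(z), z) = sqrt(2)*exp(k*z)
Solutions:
 u(z) = C1 - sqrt(2)*exp(sqrt(2)*z) + sqrt(2)*exp(k*z)/k


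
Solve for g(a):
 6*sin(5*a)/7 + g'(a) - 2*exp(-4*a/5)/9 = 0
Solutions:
 g(a) = C1 + 6*cos(5*a)/35 - 5*exp(-4*a/5)/18


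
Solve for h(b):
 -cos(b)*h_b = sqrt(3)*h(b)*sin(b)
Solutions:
 h(b) = C1*cos(b)^(sqrt(3))


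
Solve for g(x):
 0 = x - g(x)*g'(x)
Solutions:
 g(x) = -sqrt(C1 + x^2)
 g(x) = sqrt(C1 + x^2)


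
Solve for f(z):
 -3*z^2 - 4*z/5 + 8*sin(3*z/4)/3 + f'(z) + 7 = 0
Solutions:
 f(z) = C1 + z^3 + 2*z^2/5 - 7*z + 32*cos(3*z/4)/9


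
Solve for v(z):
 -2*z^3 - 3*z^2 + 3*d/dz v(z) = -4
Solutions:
 v(z) = C1 + z^4/6 + z^3/3 - 4*z/3


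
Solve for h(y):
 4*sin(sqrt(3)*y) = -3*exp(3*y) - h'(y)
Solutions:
 h(y) = C1 - exp(3*y) + 4*sqrt(3)*cos(sqrt(3)*y)/3


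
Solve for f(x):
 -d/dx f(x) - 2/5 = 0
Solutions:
 f(x) = C1 - 2*x/5


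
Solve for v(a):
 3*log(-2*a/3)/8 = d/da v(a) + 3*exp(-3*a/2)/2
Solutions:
 v(a) = C1 + 3*a*log(-a)/8 + 3*a*(-log(3) - 1 + log(2))/8 + exp(-3*a/2)


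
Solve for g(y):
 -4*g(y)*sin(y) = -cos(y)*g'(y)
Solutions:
 g(y) = C1/cos(y)^4


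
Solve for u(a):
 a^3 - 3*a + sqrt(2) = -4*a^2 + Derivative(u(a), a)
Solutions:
 u(a) = C1 + a^4/4 + 4*a^3/3 - 3*a^2/2 + sqrt(2)*a


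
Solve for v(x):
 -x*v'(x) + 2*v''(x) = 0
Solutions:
 v(x) = C1 + C2*erfi(x/2)


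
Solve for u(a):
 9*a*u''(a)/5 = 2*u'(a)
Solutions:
 u(a) = C1 + C2*a^(19/9)


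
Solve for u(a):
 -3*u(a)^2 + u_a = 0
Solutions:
 u(a) = -1/(C1 + 3*a)


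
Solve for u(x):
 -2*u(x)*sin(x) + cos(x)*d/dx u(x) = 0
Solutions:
 u(x) = C1/cos(x)^2


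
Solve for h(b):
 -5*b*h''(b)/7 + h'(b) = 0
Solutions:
 h(b) = C1 + C2*b^(12/5)


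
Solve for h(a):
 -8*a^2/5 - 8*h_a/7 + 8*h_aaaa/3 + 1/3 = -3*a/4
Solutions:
 h(a) = C1 + C4*exp(3^(1/3)*7^(2/3)*a/7) - 7*a^3/15 + 21*a^2/64 + 7*a/24 + (C2*sin(3^(5/6)*7^(2/3)*a/14) + C3*cos(3^(5/6)*7^(2/3)*a/14))*exp(-3^(1/3)*7^(2/3)*a/14)


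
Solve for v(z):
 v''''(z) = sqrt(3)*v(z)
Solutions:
 v(z) = C1*exp(-3^(1/8)*z) + C2*exp(3^(1/8)*z) + C3*sin(3^(1/8)*z) + C4*cos(3^(1/8)*z)


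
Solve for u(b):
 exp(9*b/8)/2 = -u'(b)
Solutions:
 u(b) = C1 - 4*exp(9*b/8)/9


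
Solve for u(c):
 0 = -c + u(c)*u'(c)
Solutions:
 u(c) = -sqrt(C1 + c^2)
 u(c) = sqrt(C1 + c^2)


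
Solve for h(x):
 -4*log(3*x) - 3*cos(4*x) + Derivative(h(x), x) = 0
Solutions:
 h(x) = C1 + 4*x*log(x) - 4*x + 4*x*log(3) + 3*sin(4*x)/4


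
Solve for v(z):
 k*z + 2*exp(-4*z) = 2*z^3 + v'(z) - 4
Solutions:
 v(z) = C1 + k*z^2/2 - z^4/2 + 4*z - exp(-4*z)/2


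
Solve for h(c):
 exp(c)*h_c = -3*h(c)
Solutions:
 h(c) = C1*exp(3*exp(-c))


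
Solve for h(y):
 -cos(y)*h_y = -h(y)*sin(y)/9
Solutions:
 h(y) = C1/cos(y)^(1/9)


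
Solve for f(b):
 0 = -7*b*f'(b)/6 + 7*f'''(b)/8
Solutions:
 f(b) = C1 + Integral(C2*airyai(6^(2/3)*b/3) + C3*airybi(6^(2/3)*b/3), b)


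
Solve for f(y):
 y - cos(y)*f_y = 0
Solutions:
 f(y) = C1 + Integral(y/cos(y), y)


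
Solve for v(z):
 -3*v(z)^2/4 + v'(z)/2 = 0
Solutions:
 v(z) = -2/(C1 + 3*z)


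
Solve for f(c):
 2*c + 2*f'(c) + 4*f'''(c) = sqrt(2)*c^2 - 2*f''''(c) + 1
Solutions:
 f(c) = C1 + C2*exp(c*(-8 + 8*2^(1/3)/(3*sqrt(177) + 43)^(1/3) + 2^(2/3)*(3*sqrt(177) + 43)^(1/3))/12)*sin(2^(1/3)*sqrt(3)*c*(-2^(1/3)*(3*sqrt(177) + 43)^(1/3) + 8/(3*sqrt(177) + 43)^(1/3))/12) + C3*exp(c*(-8 + 8*2^(1/3)/(3*sqrt(177) + 43)^(1/3) + 2^(2/3)*(3*sqrt(177) + 43)^(1/3))/12)*cos(2^(1/3)*sqrt(3)*c*(-2^(1/3)*(3*sqrt(177) + 43)^(1/3) + 8/(3*sqrt(177) + 43)^(1/3))/12) + C4*exp(-c*(8*2^(1/3)/(3*sqrt(177) + 43)^(1/3) + 4 + 2^(2/3)*(3*sqrt(177) + 43)^(1/3))/6) + sqrt(2)*c^3/6 - c^2/2 - 2*sqrt(2)*c + c/2


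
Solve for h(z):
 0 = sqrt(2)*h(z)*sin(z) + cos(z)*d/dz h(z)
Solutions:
 h(z) = C1*cos(z)^(sqrt(2))


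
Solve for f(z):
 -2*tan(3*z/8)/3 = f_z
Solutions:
 f(z) = C1 + 16*log(cos(3*z/8))/9


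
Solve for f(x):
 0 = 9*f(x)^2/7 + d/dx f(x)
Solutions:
 f(x) = 7/(C1 + 9*x)


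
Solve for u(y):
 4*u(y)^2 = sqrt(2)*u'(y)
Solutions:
 u(y) = -1/(C1 + 2*sqrt(2)*y)


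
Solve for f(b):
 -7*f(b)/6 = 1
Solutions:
 f(b) = -6/7


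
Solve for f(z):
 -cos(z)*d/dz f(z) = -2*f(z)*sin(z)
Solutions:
 f(z) = C1/cos(z)^2


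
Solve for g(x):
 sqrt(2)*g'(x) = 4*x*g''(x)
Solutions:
 g(x) = C1 + C2*x^(sqrt(2)/4 + 1)


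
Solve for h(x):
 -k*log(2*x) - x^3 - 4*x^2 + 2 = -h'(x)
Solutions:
 h(x) = C1 + k*x*log(x) - k*x + k*x*log(2) + x^4/4 + 4*x^3/3 - 2*x


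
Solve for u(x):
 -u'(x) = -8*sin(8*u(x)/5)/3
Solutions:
 -8*x/3 + 5*log(cos(8*u(x)/5) - 1)/16 - 5*log(cos(8*u(x)/5) + 1)/16 = C1


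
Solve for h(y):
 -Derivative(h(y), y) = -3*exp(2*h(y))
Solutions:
 h(y) = log(-sqrt(-1/(C1 + 3*y))) - log(2)/2
 h(y) = log(-1/(C1 + 3*y))/2 - log(2)/2


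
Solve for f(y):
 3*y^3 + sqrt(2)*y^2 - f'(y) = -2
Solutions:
 f(y) = C1 + 3*y^4/4 + sqrt(2)*y^3/3 + 2*y


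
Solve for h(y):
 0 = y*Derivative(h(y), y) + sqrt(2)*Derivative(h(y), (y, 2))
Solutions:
 h(y) = C1 + C2*erf(2^(1/4)*y/2)


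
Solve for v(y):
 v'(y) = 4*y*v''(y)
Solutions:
 v(y) = C1 + C2*y^(5/4)


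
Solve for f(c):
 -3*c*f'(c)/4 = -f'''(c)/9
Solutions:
 f(c) = C1 + Integral(C2*airyai(3*2^(1/3)*c/2) + C3*airybi(3*2^(1/3)*c/2), c)


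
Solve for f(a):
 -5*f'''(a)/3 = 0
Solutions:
 f(a) = C1 + C2*a + C3*a^2


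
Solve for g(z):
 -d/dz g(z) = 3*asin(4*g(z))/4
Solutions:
 Integral(1/asin(4*_y), (_y, g(z))) = C1 - 3*z/4


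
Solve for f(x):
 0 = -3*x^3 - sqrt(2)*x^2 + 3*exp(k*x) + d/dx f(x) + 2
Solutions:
 f(x) = C1 + 3*x^4/4 + sqrt(2)*x^3/3 - 2*x - 3*exp(k*x)/k


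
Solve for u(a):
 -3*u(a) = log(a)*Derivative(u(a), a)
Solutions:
 u(a) = C1*exp(-3*li(a))


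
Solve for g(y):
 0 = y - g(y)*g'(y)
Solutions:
 g(y) = -sqrt(C1 + y^2)
 g(y) = sqrt(C1 + y^2)


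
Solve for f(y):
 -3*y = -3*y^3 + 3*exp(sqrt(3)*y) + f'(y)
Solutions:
 f(y) = C1 + 3*y^4/4 - 3*y^2/2 - sqrt(3)*exp(sqrt(3)*y)


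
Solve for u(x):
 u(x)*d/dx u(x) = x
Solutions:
 u(x) = -sqrt(C1 + x^2)
 u(x) = sqrt(C1 + x^2)


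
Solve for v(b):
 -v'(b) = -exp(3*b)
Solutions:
 v(b) = C1 + exp(3*b)/3


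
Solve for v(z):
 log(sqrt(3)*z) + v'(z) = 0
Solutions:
 v(z) = C1 - z*log(z) - z*log(3)/2 + z


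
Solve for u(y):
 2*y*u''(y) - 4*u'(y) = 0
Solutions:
 u(y) = C1 + C2*y^3


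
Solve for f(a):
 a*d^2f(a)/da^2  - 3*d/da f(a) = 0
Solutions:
 f(a) = C1 + C2*a^4


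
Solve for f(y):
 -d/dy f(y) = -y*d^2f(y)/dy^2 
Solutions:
 f(y) = C1 + C2*y^2


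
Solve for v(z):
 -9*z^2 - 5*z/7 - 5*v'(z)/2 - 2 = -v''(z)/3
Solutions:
 v(z) = C1 + C2*exp(15*z/2) - 6*z^3/5 - 109*z^2/175 - 2536*z/2625


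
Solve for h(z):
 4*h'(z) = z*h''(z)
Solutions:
 h(z) = C1 + C2*z^5


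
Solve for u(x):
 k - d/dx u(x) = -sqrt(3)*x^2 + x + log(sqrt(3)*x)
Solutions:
 u(x) = C1 + k*x + sqrt(3)*x^3/3 - x^2/2 - x*log(x) - x*log(3)/2 + x


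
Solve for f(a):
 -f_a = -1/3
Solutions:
 f(a) = C1 + a/3


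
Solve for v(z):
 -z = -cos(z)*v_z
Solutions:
 v(z) = C1 + Integral(z/cos(z), z)


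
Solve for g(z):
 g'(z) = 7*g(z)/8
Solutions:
 g(z) = C1*exp(7*z/8)


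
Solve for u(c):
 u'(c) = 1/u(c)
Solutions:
 u(c) = -sqrt(C1 + 2*c)
 u(c) = sqrt(C1 + 2*c)


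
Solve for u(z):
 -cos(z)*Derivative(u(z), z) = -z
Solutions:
 u(z) = C1 + Integral(z/cos(z), z)


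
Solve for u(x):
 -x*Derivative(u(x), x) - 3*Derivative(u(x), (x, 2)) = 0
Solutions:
 u(x) = C1 + C2*erf(sqrt(6)*x/6)


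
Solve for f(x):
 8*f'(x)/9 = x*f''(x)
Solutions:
 f(x) = C1 + C2*x^(17/9)


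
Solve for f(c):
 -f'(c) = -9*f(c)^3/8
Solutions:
 f(c) = -2*sqrt(-1/(C1 + 9*c))
 f(c) = 2*sqrt(-1/(C1 + 9*c))


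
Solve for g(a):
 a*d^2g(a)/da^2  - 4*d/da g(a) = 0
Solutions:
 g(a) = C1 + C2*a^5


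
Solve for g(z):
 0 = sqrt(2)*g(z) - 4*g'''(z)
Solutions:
 g(z) = C3*exp(sqrt(2)*z/2) + (C1*sin(sqrt(6)*z/4) + C2*cos(sqrt(6)*z/4))*exp(-sqrt(2)*z/4)


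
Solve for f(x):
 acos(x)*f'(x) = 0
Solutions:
 f(x) = C1


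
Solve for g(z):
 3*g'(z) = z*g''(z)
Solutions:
 g(z) = C1 + C2*z^4


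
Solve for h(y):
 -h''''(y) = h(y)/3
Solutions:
 h(y) = (C1*sin(sqrt(2)*3^(3/4)*y/6) + C2*cos(sqrt(2)*3^(3/4)*y/6))*exp(-sqrt(2)*3^(3/4)*y/6) + (C3*sin(sqrt(2)*3^(3/4)*y/6) + C4*cos(sqrt(2)*3^(3/4)*y/6))*exp(sqrt(2)*3^(3/4)*y/6)


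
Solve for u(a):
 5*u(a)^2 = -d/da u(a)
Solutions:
 u(a) = 1/(C1 + 5*a)


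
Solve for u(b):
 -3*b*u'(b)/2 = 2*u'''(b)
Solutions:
 u(b) = C1 + Integral(C2*airyai(-6^(1/3)*b/2) + C3*airybi(-6^(1/3)*b/2), b)


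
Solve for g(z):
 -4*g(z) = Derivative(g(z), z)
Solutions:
 g(z) = C1*exp(-4*z)


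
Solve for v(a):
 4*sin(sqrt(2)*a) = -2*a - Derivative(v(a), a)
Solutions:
 v(a) = C1 - a^2 + 2*sqrt(2)*cos(sqrt(2)*a)


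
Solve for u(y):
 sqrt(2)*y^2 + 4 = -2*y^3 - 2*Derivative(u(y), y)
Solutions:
 u(y) = C1 - y^4/4 - sqrt(2)*y^3/6 - 2*y


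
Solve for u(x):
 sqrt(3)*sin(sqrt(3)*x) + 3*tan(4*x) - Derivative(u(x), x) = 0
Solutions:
 u(x) = C1 - 3*log(cos(4*x))/4 - cos(sqrt(3)*x)


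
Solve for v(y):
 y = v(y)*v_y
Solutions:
 v(y) = -sqrt(C1 + y^2)
 v(y) = sqrt(C1 + y^2)


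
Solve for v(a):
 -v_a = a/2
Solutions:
 v(a) = C1 - a^2/4


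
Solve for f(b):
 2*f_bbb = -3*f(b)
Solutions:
 f(b) = C3*exp(-2^(2/3)*3^(1/3)*b/2) + (C1*sin(2^(2/3)*3^(5/6)*b/4) + C2*cos(2^(2/3)*3^(5/6)*b/4))*exp(2^(2/3)*3^(1/3)*b/4)


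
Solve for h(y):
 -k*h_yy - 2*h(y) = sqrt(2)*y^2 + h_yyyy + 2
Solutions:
 h(y) = C1*exp(-sqrt(2)*y*sqrt(-k - sqrt(k^2 - 8))/2) + C2*exp(sqrt(2)*y*sqrt(-k - sqrt(k^2 - 8))/2) + C3*exp(-sqrt(2)*y*sqrt(-k + sqrt(k^2 - 8))/2) + C4*exp(sqrt(2)*y*sqrt(-k + sqrt(k^2 - 8))/2) + sqrt(2)*k/2 - sqrt(2)*y^2/2 - 1


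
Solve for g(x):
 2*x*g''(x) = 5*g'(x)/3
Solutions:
 g(x) = C1 + C2*x^(11/6)


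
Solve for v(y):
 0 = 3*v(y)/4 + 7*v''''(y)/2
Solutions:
 v(y) = (C1*sin(6^(1/4)*7^(3/4)*y/14) + C2*cos(6^(1/4)*7^(3/4)*y/14))*exp(-6^(1/4)*7^(3/4)*y/14) + (C3*sin(6^(1/4)*7^(3/4)*y/14) + C4*cos(6^(1/4)*7^(3/4)*y/14))*exp(6^(1/4)*7^(3/4)*y/14)


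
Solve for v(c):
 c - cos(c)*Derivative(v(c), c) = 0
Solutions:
 v(c) = C1 + Integral(c/cos(c), c)


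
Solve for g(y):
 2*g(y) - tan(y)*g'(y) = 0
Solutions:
 g(y) = C1*sin(y)^2


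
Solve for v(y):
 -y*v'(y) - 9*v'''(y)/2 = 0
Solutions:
 v(y) = C1 + Integral(C2*airyai(-6^(1/3)*y/3) + C3*airybi(-6^(1/3)*y/3), y)


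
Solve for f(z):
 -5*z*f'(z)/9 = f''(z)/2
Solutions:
 f(z) = C1 + C2*erf(sqrt(5)*z/3)


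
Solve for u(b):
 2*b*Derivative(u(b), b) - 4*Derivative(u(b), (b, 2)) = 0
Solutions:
 u(b) = C1 + C2*erfi(b/2)


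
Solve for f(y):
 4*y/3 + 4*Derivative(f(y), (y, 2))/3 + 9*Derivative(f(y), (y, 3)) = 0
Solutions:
 f(y) = C1 + C2*y + C3*exp(-4*y/27) - y^3/6 + 27*y^2/8


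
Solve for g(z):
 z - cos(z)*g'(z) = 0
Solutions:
 g(z) = C1 + Integral(z/cos(z), z)


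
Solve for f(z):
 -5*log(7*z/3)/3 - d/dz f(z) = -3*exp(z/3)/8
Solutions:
 f(z) = C1 - 5*z*log(z)/3 + 5*z*(-log(7) + 1 + log(3))/3 + 9*exp(z/3)/8


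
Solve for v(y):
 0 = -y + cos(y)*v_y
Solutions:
 v(y) = C1 + Integral(y/cos(y), y)


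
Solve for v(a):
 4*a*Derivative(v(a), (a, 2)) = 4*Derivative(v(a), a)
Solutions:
 v(a) = C1 + C2*a^2


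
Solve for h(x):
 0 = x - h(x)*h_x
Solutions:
 h(x) = -sqrt(C1 + x^2)
 h(x) = sqrt(C1 + x^2)


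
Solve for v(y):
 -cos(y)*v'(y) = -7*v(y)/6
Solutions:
 v(y) = C1*(sin(y) + 1)^(7/12)/(sin(y) - 1)^(7/12)


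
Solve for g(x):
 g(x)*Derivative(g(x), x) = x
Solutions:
 g(x) = -sqrt(C1 + x^2)
 g(x) = sqrt(C1 + x^2)


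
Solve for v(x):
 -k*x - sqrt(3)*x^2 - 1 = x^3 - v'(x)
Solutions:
 v(x) = C1 + k*x^2/2 + x^4/4 + sqrt(3)*x^3/3 + x


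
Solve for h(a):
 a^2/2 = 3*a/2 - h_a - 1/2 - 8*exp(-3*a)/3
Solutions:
 h(a) = C1 - a^3/6 + 3*a^2/4 - a/2 + 8*exp(-3*a)/9


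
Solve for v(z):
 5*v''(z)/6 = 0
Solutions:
 v(z) = C1 + C2*z


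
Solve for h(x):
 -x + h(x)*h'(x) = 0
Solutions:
 h(x) = -sqrt(C1 + x^2)
 h(x) = sqrt(C1 + x^2)


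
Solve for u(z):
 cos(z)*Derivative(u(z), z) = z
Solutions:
 u(z) = C1 + Integral(z/cos(z), z)


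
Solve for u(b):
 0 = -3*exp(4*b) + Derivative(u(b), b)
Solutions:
 u(b) = C1 + 3*exp(4*b)/4


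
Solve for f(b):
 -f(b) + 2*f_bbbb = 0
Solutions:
 f(b) = C1*exp(-2^(3/4)*b/2) + C2*exp(2^(3/4)*b/2) + C3*sin(2^(3/4)*b/2) + C4*cos(2^(3/4)*b/2)


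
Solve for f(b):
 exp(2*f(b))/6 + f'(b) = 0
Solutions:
 f(b) = log(-1/(C1 - b))/2 + log(3)/2
 f(b) = log(-sqrt(1/(C1 + b))) + log(3)/2


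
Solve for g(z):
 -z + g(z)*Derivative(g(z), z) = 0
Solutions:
 g(z) = -sqrt(C1 + z^2)
 g(z) = sqrt(C1 + z^2)


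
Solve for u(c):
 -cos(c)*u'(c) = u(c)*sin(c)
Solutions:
 u(c) = C1*cos(c)


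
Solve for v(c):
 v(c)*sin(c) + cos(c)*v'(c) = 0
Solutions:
 v(c) = C1*cos(c)


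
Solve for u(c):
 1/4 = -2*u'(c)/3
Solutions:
 u(c) = C1 - 3*c/8


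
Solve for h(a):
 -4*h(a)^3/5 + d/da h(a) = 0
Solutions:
 h(a) = -sqrt(10)*sqrt(-1/(C1 + 4*a))/2
 h(a) = sqrt(10)*sqrt(-1/(C1 + 4*a))/2


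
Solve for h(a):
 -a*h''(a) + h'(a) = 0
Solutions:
 h(a) = C1 + C2*a^2


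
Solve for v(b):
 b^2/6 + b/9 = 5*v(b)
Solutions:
 v(b) = b*(3*b + 2)/90


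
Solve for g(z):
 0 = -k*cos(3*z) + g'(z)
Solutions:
 g(z) = C1 + k*sin(3*z)/3


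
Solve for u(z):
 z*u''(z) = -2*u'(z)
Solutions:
 u(z) = C1 + C2/z


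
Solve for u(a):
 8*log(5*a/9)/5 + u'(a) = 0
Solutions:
 u(a) = C1 - 8*a*log(a)/5 - 8*a*log(5)/5 + 8*a/5 + 16*a*log(3)/5


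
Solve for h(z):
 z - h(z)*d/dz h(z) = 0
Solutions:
 h(z) = -sqrt(C1 + z^2)
 h(z) = sqrt(C1 + z^2)


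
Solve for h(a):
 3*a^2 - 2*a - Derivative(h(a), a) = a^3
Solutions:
 h(a) = C1 - a^4/4 + a^3 - a^2


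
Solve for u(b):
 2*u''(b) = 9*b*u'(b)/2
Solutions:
 u(b) = C1 + C2*erfi(3*sqrt(2)*b/4)


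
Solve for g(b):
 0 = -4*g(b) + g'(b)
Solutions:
 g(b) = C1*exp(4*b)


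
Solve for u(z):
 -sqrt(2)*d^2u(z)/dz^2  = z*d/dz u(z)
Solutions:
 u(z) = C1 + C2*erf(2^(1/4)*z/2)


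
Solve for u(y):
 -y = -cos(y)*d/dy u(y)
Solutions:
 u(y) = C1 + Integral(y/cos(y), y)


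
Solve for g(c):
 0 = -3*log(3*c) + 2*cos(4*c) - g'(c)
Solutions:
 g(c) = C1 - 3*c*log(c) - 3*c*log(3) + 3*c + sin(4*c)/2


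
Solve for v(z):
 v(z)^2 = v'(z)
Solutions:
 v(z) = -1/(C1 + z)


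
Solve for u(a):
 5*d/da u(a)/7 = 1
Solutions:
 u(a) = C1 + 7*a/5


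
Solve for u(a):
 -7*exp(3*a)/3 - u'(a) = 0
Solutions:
 u(a) = C1 - 7*exp(3*a)/9


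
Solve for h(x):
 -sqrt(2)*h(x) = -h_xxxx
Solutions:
 h(x) = C1*exp(-2^(1/8)*x) + C2*exp(2^(1/8)*x) + C3*sin(2^(1/8)*x) + C4*cos(2^(1/8)*x)


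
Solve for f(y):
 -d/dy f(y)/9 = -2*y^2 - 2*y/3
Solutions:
 f(y) = C1 + 6*y^3 + 3*y^2


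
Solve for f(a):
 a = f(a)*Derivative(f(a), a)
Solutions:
 f(a) = -sqrt(C1 + a^2)
 f(a) = sqrt(C1 + a^2)


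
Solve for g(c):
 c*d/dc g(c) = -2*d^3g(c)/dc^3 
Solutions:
 g(c) = C1 + Integral(C2*airyai(-2^(2/3)*c/2) + C3*airybi(-2^(2/3)*c/2), c)


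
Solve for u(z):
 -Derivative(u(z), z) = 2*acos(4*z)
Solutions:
 u(z) = C1 - 2*z*acos(4*z) + sqrt(1 - 16*z^2)/2


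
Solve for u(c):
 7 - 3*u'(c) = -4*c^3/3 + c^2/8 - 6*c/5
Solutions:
 u(c) = C1 + c^4/9 - c^3/72 + c^2/5 + 7*c/3


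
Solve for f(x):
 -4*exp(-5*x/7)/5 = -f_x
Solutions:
 f(x) = C1 - 28*exp(-5*x/7)/25


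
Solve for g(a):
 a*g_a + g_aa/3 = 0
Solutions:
 g(a) = C1 + C2*erf(sqrt(6)*a/2)


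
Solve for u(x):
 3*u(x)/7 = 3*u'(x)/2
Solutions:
 u(x) = C1*exp(2*x/7)


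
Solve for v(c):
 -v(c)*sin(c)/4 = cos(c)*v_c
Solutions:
 v(c) = C1*cos(c)^(1/4)


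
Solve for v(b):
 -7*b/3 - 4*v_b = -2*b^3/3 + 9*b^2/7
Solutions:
 v(b) = C1 + b^4/24 - 3*b^3/28 - 7*b^2/24


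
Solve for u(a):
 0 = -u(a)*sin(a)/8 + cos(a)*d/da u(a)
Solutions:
 u(a) = C1/cos(a)^(1/8)


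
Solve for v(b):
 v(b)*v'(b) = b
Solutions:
 v(b) = -sqrt(C1 + b^2)
 v(b) = sqrt(C1 + b^2)


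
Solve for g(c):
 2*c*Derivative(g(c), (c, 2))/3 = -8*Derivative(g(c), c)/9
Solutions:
 g(c) = C1 + C2/c^(1/3)


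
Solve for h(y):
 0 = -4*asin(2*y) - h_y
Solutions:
 h(y) = C1 - 4*y*asin(2*y) - 2*sqrt(1 - 4*y^2)


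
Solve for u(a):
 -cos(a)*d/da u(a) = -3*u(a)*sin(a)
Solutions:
 u(a) = C1/cos(a)^3


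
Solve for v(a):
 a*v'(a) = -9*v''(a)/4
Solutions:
 v(a) = C1 + C2*erf(sqrt(2)*a/3)


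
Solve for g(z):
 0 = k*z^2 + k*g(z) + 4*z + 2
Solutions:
 g(z) = (-k*z^2 - 4*z - 2)/k


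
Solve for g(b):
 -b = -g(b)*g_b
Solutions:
 g(b) = -sqrt(C1 + b^2)
 g(b) = sqrt(C1 + b^2)


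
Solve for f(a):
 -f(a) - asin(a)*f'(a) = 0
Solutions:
 f(a) = C1*exp(-Integral(1/asin(a), a))


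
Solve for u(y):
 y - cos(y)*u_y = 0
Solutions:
 u(y) = C1 + Integral(y/cos(y), y)


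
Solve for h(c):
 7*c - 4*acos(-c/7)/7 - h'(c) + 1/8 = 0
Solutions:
 h(c) = C1 + 7*c^2/2 - 4*c*acos(-c/7)/7 + c/8 - 4*sqrt(49 - c^2)/7


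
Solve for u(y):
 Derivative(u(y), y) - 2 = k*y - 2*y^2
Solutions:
 u(y) = C1 + k*y^2/2 - 2*y^3/3 + 2*y


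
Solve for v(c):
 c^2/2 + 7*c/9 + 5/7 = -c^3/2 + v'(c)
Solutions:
 v(c) = C1 + c^4/8 + c^3/6 + 7*c^2/18 + 5*c/7


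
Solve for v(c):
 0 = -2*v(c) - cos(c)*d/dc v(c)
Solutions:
 v(c) = C1*(sin(c) - 1)/(sin(c) + 1)


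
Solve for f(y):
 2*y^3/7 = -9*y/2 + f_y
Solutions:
 f(y) = C1 + y^4/14 + 9*y^2/4


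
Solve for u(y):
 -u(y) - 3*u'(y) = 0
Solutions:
 u(y) = C1*exp(-y/3)


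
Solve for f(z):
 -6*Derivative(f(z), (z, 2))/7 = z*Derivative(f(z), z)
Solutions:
 f(z) = C1 + C2*erf(sqrt(21)*z/6)


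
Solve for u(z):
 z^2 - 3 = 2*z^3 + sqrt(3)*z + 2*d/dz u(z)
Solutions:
 u(z) = C1 - z^4/4 + z^3/6 - sqrt(3)*z^2/4 - 3*z/2


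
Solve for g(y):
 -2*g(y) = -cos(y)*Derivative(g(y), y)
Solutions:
 g(y) = C1*(sin(y) + 1)/(sin(y) - 1)


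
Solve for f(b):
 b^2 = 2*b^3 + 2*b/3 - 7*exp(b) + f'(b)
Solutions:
 f(b) = C1 - b^4/2 + b^3/3 - b^2/3 + 7*exp(b)


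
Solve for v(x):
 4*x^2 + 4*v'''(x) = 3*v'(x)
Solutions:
 v(x) = C1 + C2*exp(-sqrt(3)*x/2) + C3*exp(sqrt(3)*x/2) + 4*x^3/9 + 32*x/9


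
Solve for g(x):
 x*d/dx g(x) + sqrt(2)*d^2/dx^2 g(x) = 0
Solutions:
 g(x) = C1 + C2*erf(2^(1/4)*x/2)


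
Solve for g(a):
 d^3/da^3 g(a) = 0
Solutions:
 g(a) = C1 + C2*a + C3*a^2


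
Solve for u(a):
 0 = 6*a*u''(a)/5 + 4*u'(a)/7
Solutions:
 u(a) = C1 + C2*a^(11/21)


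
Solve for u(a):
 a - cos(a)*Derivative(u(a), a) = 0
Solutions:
 u(a) = C1 + Integral(a/cos(a), a)


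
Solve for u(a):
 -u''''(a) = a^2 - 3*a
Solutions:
 u(a) = C1 + C2*a + C3*a^2 + C4*a^3 - a^6/360 + a^5/40


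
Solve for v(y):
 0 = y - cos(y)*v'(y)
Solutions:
 v(y) = C1 + Integral(y/cos(y), y)


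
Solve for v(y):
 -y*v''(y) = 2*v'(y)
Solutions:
 v(y) = C1 + C2/y


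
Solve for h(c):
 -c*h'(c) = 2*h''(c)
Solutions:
 h(c) = C1 + C2*erf(c/2)


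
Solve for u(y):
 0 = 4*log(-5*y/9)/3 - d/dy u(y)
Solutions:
 u(y) = C1 + 4*y*log(-y)/3 + 4*y*(-2*log(3) - 1 + log(5))/3


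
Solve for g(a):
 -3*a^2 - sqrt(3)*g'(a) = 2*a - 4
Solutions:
 g(a) = C1 - sqrt(3)*a^3/3 - sqrt(3)*a^2/3 + 4*sqrt(3)*a/3


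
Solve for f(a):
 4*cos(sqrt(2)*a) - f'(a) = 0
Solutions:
 f(a) = C1 + 2*sqrt(2)*sin(sqrt(2)*a)


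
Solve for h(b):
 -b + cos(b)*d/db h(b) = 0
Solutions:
 h(b) = C1 + Integral(b/cos(b), b)


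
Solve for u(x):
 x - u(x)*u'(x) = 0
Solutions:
 u(x) = -sqrt(C1 + x^2)
 u(x) = sqrt(C1 + x^2)


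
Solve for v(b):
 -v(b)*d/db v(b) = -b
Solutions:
 v(b) = -sqrt(C1 + b^2)
 v(b) = sqrt(C1 + b^2)


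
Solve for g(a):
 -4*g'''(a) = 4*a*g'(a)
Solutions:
 g(a) = C1 + Integral(C2*airyai(-a) + C3*airybi(-a), a)


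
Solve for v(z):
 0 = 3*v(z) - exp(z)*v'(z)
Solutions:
 v(z) = C1*exp(-3*exp(-z))


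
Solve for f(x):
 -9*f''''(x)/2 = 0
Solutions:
 f(x) = C1 + C2*x + C3*x^2 + C4*x^3


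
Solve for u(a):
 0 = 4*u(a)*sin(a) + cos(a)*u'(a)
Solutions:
 u(a) = C1*cos(a)^4


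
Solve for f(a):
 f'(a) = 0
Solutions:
 f(a) = C1


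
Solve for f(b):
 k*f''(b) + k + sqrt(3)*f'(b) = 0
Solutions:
 f(b) = C1 + C2*exp(-sqrt(3)*b/k) - sqrt(3)*b*k/3


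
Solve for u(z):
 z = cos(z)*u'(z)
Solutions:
 u(z) = C1 + Integral(z/cos(z), z)


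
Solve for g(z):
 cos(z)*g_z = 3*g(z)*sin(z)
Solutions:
 g(z) = C1/cos(z)^3


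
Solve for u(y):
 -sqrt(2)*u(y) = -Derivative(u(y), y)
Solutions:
 u(y) = C1*exp(sqrt(2)*y)


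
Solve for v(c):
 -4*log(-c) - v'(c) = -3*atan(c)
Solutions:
 v(c) = C1 - 4*c*log(-c) + 3*c*atan(c) + 4*c - 3*log(c^2 + 1)/2


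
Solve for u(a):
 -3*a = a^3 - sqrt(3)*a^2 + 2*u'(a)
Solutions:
 u(a) = C1 - a^4/8 + sqrt(3)*a^3/6 - 3*a^2/4


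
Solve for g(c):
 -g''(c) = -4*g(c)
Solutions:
 g(c) = C1*exp(-2*c) + C2*exp(2*c)


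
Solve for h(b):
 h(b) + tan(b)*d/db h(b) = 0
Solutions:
 h(b) = C1/sin(b)


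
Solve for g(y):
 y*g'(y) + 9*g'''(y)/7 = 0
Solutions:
 g(y) = C1 + Integral(C2*airyai(-21^(1/3)*y/3) + C3*airybi(-21^(1/3)*y/3), y)


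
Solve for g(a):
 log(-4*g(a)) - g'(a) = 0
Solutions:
 -Integral(1/(log(-_y) + 2*log(2)), (_y, g(a))) = C1 - a


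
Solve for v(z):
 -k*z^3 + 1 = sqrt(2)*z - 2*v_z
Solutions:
 v(z) = C1 + k*z^4/8 + sqrt(2)*z^2/4 - z/2


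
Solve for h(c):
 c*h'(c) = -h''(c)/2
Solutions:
 h(c) = C1 + C2*erf(c)


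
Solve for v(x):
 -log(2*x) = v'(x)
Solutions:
 v(x) = C1 - x*log(x) - x*log(2) + x


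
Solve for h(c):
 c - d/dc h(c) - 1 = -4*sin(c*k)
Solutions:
 h(c) = C1 + c^2/2 - c - 4*cos(c*k)/k


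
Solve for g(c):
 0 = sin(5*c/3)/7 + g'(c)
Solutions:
 g(c) = C1 + 3*cos(5*c/3)/35


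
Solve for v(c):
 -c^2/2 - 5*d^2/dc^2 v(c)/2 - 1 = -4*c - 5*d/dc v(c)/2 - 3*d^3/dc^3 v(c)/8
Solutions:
 v(c) = C1 + C2*exp(2*c*(5 - sqrt(10))/3) + C3*exp(2*c*(sqrt(10) + 5)/3) + c^3/15 - 3*c^2/5 - 43*c/50


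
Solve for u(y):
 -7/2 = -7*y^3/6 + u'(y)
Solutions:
 u(y) = C1 + 7*y^4/24 - 7*y/2


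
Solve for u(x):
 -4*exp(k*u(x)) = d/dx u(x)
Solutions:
 u(x) = Piecewise((log(1/(C1*k + 4*k*x))/k, Ne(k, 0)), (nan, True))
 u(x) = Piecewise((C1 - 4*x, Eq(k, 0)), (nan, True))


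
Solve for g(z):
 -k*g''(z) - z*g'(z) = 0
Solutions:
 g(z) = C1 + C2*sqrt(k)*erf(sqrt(2)*z*sqrt(1/k)/2)
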